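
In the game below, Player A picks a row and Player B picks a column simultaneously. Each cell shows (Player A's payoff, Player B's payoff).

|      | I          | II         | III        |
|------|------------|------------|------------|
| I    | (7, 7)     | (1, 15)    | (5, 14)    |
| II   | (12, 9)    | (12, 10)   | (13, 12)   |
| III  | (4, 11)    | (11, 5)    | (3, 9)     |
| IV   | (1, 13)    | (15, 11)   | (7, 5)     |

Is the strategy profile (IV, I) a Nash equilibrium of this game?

Holding Player B at I: Player A gets 1 from IV but could get 12 by switching to II. Player A has a profitable deviation.

No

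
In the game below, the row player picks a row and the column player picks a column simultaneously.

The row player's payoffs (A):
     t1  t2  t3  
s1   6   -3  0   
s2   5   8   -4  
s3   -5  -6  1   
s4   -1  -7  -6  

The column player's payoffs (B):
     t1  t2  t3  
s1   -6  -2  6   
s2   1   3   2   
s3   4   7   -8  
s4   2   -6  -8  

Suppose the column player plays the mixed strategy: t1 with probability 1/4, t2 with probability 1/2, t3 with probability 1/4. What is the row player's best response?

s2

Compute the row player's expected payoff from each pure strategy against the given mix.
s1: (1/4)·6 + (1/2)·(-3) + (1/4)·0 = 0
s2: (1/4)·5 + (1/2)·8 + (1/4)·(-4) = 17/4
s3: (1/4)·(-5) + (1/2)·(-6) + (1/4)·1 = -4
s4: (1/4)·(-1) + (1/2)·(-7) + (1/4)·(-6) = -21/4
Highest expected payoff is 17/4, from s2.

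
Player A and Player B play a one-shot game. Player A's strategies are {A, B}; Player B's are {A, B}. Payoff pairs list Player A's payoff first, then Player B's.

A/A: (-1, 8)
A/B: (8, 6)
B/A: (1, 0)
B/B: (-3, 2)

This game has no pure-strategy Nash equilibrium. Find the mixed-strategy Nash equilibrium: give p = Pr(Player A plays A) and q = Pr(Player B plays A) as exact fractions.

p = 1/2, q = 11/13

In a mixed NE each player is indifferent between their pure strategies, so the opponent's mix sets the indifference.
Player B indifferent between A and B: p·8 + (1−p)·0 = p·6 + (1−p)·2 ⟹ 0 + 8p = 2 + 4p ⟹ p = 1/2.
Player A indifferent between A and B: q·(-1) + (1−q)·8 = q·1 + (1−q)·(-3) ⟹ 8 + (-9)q = (-3) + 4q ⟹ q = 11/13.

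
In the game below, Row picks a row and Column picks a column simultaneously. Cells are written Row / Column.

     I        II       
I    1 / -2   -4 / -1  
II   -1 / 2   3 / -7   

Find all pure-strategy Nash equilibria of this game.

Find each player's best response to every opponent strategy; NE are the intersections.
Row's best responses — vs I: I (payoff 1); vs II: II (payoff 3).
Column's best responses — vs I: II (payoff -1); vs II: I (payoff 2).
No cell has both players best-responding. For instance, Row's best reply to II is II, but against II Column prefers I over II.

No pure-strategy Nash equilibrium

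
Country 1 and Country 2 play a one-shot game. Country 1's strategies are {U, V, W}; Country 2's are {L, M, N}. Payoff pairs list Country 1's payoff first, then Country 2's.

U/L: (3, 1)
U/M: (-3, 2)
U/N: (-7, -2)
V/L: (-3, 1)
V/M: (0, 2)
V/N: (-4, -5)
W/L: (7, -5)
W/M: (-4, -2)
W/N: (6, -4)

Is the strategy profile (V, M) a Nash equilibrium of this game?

Holding Country 2 at M: Country 1 gets 0 from V, versus -3 from U, -4 from W. No profitable deviation for Country 1.
Holding Country 1 at V: Country 2 gets 2 from M, versus 1 from L, -5 from N. No profitable deviation for Country 2 either.

Yes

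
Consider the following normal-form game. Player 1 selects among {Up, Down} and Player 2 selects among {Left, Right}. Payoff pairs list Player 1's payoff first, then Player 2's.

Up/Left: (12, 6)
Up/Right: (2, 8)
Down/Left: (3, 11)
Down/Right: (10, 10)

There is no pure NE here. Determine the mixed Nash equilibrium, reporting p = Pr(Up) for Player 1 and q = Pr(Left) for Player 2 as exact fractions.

In a mixed NE each player is indifferent between their pure strategies, so the opponent's mix sets the indifference.
Player 2 indifferent between Left and Right: p·6 + (1−p)·11 = p·8 + (1−p)·10 ⟹ 11 + (-5)p = 10 + (-2)p ⟹ p = 1/3.
Player 1 indifferent between Up and Down: q·12 + (1−q)·2 = q·3 + (1−q)·10 ⟹ 2 + 10q = 10 + (-7)q ⟹ q = 8/17.

p = 1/3, q = 8/17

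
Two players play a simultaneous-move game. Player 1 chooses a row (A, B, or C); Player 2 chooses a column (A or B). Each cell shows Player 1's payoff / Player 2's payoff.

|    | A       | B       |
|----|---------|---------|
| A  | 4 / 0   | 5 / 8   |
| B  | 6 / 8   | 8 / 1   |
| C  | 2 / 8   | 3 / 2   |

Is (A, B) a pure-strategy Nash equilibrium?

Holding Player 2 at B: Player 1 gets 5 from A but could get 8 by switching to B. Player 1 has a profitable deviation.

No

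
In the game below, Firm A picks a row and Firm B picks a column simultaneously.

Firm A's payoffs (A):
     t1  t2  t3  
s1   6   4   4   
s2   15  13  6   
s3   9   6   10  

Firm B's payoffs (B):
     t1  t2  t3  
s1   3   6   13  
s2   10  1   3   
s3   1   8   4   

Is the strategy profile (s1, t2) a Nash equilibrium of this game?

Holding Firm B at t2: Firm A gets 4 from s1 but could get 13 by switching to s2. Firm A has a profitable deviation.

No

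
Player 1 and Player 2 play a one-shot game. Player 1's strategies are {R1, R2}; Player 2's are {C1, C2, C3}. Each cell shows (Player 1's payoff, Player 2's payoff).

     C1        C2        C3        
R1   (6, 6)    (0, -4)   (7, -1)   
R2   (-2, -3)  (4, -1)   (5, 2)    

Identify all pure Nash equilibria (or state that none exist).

(R1, C1)

Find each player's best response to every opponent strategy; NE are the intersections.
Player 1's best responses — vs C1: R1 (payoff 6); vs C2: R2 (payoff 4); vs C3: R1 (payoff 7).
Player 2's best responses — vs R1: C1 (payoff 6); vs R2: C3 (payoff 2).
The only mutual best response is (R1, C1); neither player gains by switching there.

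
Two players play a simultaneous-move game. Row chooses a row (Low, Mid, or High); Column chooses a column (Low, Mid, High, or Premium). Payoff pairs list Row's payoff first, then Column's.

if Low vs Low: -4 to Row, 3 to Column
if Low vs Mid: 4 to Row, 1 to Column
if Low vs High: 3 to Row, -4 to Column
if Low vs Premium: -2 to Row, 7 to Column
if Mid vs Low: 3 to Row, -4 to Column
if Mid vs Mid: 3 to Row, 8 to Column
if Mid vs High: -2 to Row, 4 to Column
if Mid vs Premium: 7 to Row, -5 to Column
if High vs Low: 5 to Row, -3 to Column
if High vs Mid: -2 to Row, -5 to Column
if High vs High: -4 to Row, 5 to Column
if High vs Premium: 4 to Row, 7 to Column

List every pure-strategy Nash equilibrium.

A profile is a Nash equilibrium when each player is best-responding to the other.
Row's best responses — vs Low: High (payoff 5); vs Mid: Low (payoff 4); vs High: Low (payoff 3); vs Premium: Mid (payoff 7).
Column's best responses — vs Low: Premium (payoff 7); vs Mid: Mid (payoff 8); vs High: Premium (payoff 7).
No cell has both players best-responding. For instance, Row's best reply to Premium is Mid, but against Mid Column prefers Mid over Premium.

No pure-strategy Nash equilibrium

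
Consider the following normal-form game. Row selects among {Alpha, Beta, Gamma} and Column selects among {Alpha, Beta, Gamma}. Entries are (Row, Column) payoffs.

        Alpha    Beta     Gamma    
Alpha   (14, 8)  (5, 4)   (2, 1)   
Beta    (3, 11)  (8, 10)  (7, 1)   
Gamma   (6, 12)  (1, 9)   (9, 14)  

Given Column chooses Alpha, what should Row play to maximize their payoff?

With Column fixed at Alpha, Row's payoffs are: Alpha → 14, Beta → 3, Gamma → 6.
The maximum is 14, achieved by Alpha.

Alpha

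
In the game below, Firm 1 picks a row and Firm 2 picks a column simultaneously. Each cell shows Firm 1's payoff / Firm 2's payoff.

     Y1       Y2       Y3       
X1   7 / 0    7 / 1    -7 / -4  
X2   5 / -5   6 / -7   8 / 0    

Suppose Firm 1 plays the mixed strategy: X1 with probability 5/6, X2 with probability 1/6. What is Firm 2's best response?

Firm 2's best reply maximizes expected payoff against the mix.
Y1: (5/6)·0 + (1/6)·(-5) = -5/6
Y2: (5/6)·1 + (1/6)·(-7) = -1/3
Y3: (5/6)·(-4) + (1/6)·0 = -10/3
Highest expected payoff is -1/3, from Y2.

Y2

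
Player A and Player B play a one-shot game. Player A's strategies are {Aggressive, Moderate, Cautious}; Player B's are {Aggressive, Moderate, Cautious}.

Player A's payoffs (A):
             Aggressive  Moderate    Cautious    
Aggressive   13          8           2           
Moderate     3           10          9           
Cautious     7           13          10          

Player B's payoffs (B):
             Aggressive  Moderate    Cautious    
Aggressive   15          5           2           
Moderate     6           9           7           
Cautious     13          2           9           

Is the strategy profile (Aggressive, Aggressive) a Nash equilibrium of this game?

Yes

Holding Player B at Aggressive: Player A gets 13 from Aggressive, versus 3 from Moderate, 7 from Cautious. No profitable deviation for Player A.
Holding Player A at Aggressive: Player B gets 15 from Aggressive, versus 5 from Moderate, 2 from Cautious. No profitable deviation for Player B either.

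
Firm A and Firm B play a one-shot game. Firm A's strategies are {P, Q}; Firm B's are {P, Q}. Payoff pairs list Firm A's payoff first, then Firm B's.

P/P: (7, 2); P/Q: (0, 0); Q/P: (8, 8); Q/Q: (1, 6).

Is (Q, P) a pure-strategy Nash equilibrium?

Yes

Holding Firm B at P: Firm A gets 8 from Q, versus 7 from P. No profitable deviation for Firm A.
Holding Firm A at Q: Firm B gets 8 from P, versus 6 from Q. No profitable deviation for Firm B either.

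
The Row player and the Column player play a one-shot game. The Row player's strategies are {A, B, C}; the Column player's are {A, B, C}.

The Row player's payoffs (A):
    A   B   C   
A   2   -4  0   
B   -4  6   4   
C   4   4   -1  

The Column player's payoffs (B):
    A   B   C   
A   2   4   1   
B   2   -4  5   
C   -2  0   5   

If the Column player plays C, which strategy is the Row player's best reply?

B

With the Column player fixed at C, the Row player's payoffs are: A → 0, B → 4, C → -1.
The maximum is 4, achieved by B.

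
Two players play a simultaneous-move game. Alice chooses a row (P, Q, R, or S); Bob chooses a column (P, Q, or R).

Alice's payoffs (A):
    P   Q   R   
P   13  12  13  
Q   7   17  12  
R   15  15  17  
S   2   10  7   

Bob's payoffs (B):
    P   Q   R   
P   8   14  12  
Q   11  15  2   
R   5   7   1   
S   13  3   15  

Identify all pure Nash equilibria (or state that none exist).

(Q, Q)

Check mutual best responses: a cell is a NE iff neither player can gain by unilaterally deviating.
Alice's best responses — vs P: R (payoff 15); vs Q: Q (payoff 17); vs R: R (payoff 17).
Bob's best responses — vs P: Q (payoff 14); vs Q: Q (payoff 15); vs R: Q (payoff 7); vs S: R (payoff 15).
The only mutual best response is (Q, Q); neither player gains by switching there.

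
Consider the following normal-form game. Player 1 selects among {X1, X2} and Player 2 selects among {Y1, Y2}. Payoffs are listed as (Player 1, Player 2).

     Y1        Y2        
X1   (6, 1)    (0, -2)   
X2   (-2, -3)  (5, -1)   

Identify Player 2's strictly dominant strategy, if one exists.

No strictly dominant strategy

Check whether one of Player 2's strategies beats all alternatives regardless of what the opponent does.
Y1 is not dominant: against X2, Y2 gives -1 > -3.
Y2 is not dominant: against X1, Y1 gives 1 > -2.
No single strategy is best against every opponent action.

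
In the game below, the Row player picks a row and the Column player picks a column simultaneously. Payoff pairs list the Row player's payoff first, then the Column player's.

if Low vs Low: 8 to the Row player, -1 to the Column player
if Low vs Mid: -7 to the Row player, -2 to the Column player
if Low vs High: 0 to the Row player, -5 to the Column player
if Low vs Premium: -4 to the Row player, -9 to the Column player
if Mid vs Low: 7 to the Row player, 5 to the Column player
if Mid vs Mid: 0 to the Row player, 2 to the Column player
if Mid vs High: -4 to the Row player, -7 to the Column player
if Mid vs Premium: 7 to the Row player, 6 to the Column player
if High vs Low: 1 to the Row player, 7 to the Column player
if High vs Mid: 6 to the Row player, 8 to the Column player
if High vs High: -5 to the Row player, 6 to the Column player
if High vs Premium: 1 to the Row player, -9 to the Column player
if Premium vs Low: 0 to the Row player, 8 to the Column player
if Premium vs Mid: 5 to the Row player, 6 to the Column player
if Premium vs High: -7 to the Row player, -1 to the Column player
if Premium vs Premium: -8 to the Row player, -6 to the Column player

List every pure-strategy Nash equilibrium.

(Low, Low), (Mid, Premium), and (High, Mid)

A profile is a Nash equilibrium when each player is best-responding to the other.
The Row player's best responses — vs Low: Low (payoff 8); vs Mid: High (payoff 6); vs High: Low (payoff 0); vs Premium: Mid (payoff 7).
The Column player's best responses — vs Low: Low (payoff -1); vs Mid: Premium (payoff 6); vs High: Mid (payoff 8); vs Premium: Low (payoff 8).
Mutual best responses occur at (Low, Low), (Mid, Premium), and (High, Mid); at each, neither player gains by switching.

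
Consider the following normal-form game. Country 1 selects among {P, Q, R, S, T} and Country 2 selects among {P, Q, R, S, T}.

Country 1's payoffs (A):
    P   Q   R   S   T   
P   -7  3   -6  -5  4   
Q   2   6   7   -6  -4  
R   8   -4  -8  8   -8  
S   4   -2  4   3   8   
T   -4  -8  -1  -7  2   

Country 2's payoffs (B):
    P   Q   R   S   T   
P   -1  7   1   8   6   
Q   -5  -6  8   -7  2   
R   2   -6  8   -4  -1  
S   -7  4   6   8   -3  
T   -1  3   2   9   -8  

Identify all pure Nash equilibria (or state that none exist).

(Q, R)

A profile is a Nash equilibrium when each player is best-responding to the other.
Country 1's best responses — vs P: R (payoff 8); vs Q: Q (payoff 6); vs R: Q (payoff 7); vs S: R (payoff 8); vs T: S (payoff 8).
Country 2's best responses — vs P: S (payoff 8); vs Q: R (payoff 8); vs R: R (payoff 8); vs S: S (payoff 8); vs T: S (payoff 9).
The only mutual best response is (Q, R); neither player gains by switching there.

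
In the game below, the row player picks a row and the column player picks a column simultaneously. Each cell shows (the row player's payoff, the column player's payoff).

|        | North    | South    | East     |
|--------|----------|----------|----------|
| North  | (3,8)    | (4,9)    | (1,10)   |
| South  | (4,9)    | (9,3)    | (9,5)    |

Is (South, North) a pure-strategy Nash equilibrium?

Holding the column player at North: the row player gets 4 from South, versus 3 from North. No profitable deviation for the row player.
Holding the row player at South: the column player gets 9 from North, versus 3 from South, 5 from East. No profitable deviation for the column player either.

Yes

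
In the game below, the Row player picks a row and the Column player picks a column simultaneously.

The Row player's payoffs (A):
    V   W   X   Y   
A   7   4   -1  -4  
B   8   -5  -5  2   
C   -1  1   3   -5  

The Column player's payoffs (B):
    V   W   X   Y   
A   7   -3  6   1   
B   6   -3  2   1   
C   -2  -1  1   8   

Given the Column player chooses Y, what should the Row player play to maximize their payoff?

B

With the Column player fixed at Y, the Row player's payoffs are: A → -4, B → 2, C → -5.
The maximum is 2, achieved by B.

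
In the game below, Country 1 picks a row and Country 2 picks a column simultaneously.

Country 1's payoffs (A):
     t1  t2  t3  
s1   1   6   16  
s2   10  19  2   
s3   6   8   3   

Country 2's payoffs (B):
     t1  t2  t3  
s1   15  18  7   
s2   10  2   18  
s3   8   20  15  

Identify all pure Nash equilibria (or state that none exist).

None

Check mutual best responses: a cell is a NE iff neither player can gain by unilaterally deviating.
Country 1's best responses — vs t1: s2 (payoff 10); vs t2: s2 (payoff 19); vs t3: s1 (payoff 16).
Country 2's best responses — vs s1: t2 (payoff 18); vs s2: t3 (payoff 18); vs s3: t2 (payoff 20).
No cell has both players best-responding. For instance, Country 1's best reply to t3 is s1, but against s1 Country 2 prefers t2 over t3.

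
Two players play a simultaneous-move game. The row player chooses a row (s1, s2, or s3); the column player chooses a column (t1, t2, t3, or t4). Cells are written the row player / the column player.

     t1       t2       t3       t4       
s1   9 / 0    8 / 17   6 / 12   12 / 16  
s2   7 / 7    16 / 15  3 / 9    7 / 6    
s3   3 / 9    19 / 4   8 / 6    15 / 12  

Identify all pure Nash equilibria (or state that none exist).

A profile is a Nash equilibrium when each player is best-responding to the other.
The row player's best responses — vs t1: s1 (payoff 9); vs t2: s3 (payoff 19); vs t3: s3 (payoff 8); vs t4: s3 (payoff 15).
The column player's best responses — vs s1: t2 (payoff 17); vs s2: t2 (payoff 15); vs s3: t4 (payoff 12).
The only mutual best response is (s3, t4); neither player gains by switching there.

(s3, t4)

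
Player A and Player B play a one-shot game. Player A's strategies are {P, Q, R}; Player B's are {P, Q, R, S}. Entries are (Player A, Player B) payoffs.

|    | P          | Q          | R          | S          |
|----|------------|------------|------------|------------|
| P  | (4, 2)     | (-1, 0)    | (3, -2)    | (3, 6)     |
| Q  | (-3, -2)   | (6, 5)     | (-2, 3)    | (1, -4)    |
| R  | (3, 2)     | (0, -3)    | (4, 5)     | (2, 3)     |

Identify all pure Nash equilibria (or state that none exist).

Find each player's best response to every opponent strategy; NE are the intersections.
Player A's best responses — vs P: P (payoff 4); vs Q: Q (payoff 6); vs R: R (payoff 4); vs S: P (payoff 3).
Player B's best responses — vs P: S (payoff 6); vs Q: Q (payoff 5); vs R: R (payoff 5).
Mutual best responses occur at (P, S), (Q, Q), and (R, R); at each, neither player gains by switching.

(P, S), (Q, Q), and (R, R)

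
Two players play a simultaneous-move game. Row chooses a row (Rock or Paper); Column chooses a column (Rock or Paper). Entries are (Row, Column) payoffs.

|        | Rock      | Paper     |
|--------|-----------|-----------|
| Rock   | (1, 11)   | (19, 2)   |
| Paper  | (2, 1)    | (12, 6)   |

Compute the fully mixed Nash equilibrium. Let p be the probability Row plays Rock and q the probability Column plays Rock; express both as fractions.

In a mixed NE each player is indifferent between their pure strategies, so the opponent's mix sets the indifference.
Column indifferent between Rock and Paper: p·11 + (1−p)·1 = p·2 + (1−p)·6 ⟹ 1 + 10p = 6 + (-4)p ⟹ p = 5/14.
Row indifferent between Rock and Paper: q·1 + (1−q)·19 = q·2 + (1−q)·12 ⟹ 19 + (-18)q = 12 + (-10)q ⟹ q = 7/8.

p = 5/14, q = 7/8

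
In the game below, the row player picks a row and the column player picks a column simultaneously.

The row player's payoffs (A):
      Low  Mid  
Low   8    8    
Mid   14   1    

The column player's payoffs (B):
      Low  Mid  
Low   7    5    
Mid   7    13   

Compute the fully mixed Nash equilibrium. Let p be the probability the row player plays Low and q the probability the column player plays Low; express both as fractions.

p = 3/4, q = 7/13

Each player's mixing probability is pinned down by making the *other* player indifferent.
The column player indifferent between Low and Mid: p·7 + (1−p)·7 = p·5 + (1−p)·13 ⟹ 7 + 0p = 13 + (-8)p ⟹ p = 3/4.
The row player indifferent between Low and Mid: q·8 + (1−q)·8 = q·14 + (1−q)·1 ⟹ 8 + 0q = 1 + 13q ⟹ q = 7/13.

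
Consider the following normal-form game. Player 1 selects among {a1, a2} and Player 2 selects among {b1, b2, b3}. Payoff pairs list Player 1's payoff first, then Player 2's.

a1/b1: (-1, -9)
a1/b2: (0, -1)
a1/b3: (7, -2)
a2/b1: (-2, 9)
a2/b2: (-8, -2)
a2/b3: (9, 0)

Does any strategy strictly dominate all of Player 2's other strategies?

Check whether one of Player 2's strategies beats all alternatives regardless of what the opponent does.
b1 is not dominant: against a1, b2 gives -1 > -9.
b2 is not dominant: against a2, b1 gives 9 > -2.
b3 is not dominant: against a1, b2 gives -1 > -2.
No single strategy is best against every opponent action.

None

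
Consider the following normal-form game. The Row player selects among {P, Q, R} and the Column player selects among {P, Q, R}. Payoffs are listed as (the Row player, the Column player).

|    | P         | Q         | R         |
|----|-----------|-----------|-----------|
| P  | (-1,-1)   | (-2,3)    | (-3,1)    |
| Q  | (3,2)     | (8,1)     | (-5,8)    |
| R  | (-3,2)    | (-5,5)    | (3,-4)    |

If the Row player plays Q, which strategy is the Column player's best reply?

With the Row player fixed at Q, the Column player's payoffs are: P → 2, Q → 1, R → 8.
The maximum is 8, achieved by R.

R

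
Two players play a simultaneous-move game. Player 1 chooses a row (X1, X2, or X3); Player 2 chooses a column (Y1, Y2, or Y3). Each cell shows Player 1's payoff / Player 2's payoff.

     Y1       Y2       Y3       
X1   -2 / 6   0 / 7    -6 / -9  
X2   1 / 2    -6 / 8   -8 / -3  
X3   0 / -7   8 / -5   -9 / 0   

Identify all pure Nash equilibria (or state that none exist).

No pure-strategy Nash equilibrium

Check mutual best responses: a cell is a NE iff neither player can gain by unilaterally deviating.
Player 1's best responses — vs Y1: X2 (payoff 1); vs Y2: X3 (payoff 8); vs Y3: X1 (payoff -6).
Player 2's best responses — vs X1: Y2 (payoff 7); vs X2: Y2 (payoff 8); vs X3: Y3 (payoff 0).
No cell has both players best-responding. For instance, Player 1's best reply to Y2 is X3, but against X3 Player 2 prefers Y3 over Y2.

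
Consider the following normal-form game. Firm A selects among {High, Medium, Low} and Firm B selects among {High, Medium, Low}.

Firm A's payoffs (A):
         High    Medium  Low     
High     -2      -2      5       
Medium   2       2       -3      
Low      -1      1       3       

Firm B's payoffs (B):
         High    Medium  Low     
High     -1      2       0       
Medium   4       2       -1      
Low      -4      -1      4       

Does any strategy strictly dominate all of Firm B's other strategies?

A strategy is strictly dominant if it gives Firm B a strictly higher payoff than every other strategy, against every choice by the opponent.
High is not dominant: against High, Medium gives 2 > -1.
Medium is not dominant: against Medium, High gives 4 > 2.
Low is not dominant: against High, Medium gives 2 > 0.
No single strategy is best against every opponent action.

No strictly dominant strategy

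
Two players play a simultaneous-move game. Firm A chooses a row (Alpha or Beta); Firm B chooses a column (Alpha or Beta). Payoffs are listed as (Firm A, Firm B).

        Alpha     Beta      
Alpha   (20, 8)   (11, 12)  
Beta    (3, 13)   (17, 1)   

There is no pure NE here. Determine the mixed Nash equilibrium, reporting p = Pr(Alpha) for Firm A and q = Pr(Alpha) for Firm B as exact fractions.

p = 3/4, q = 6/23

Each player's mixing probability is pinned down by making the *other* player indifferent.
Firm B indifferent between Alpha and Beta: p·8 + (1−p)·13 = p·12 + (1−p)·1 ⟹ 13 + (-5)p = 1 + 11p ⟹ p = 3/4.
Firm A indifferent between Alpha and Beta: q·20 + (1−q)·11 = q·3 + (1−q)·17 ⟹ 11 + 9q = 17 + (-14)q ⟹ q = 6/23.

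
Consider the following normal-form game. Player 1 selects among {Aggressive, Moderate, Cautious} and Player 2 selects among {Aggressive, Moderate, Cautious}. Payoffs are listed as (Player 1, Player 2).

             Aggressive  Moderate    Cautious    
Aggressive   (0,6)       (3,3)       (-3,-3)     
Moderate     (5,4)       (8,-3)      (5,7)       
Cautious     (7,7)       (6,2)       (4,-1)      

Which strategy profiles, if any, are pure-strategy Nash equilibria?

(Moderate, Cautious) and (Cautious, Aggressive)

Find each player's best response to every opponent strategy; NE are the intersections.
Player 1's best responses — vs Aggressive: Cautious (payoff 7); vs Moderate: Moderate (payoff 8); vs Cautious: Moderate (payoff 5).
Player 2's best responses — vs Aggressive: Aggressive (payoff 6); vs Moderate: Cautious (payoff 7); vs Cautious: Aggressive (payoff 7).
Mutual best responses occur at (Moderate, Cautious) and (Cautious, Aggressive); at each, neither player gains by switching.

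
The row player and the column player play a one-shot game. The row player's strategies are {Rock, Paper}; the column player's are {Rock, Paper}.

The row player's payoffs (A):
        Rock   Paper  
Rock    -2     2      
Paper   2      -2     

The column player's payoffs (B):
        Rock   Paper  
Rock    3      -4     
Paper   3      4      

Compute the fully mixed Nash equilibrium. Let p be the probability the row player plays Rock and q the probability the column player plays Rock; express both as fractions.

p = 1/8, q = 1/2

In a mixed NE each player is indifferent between their pure strategies, so the opponent's mix sets the indifference.
The column player indifferent between Rock and Paper: p·3 + (1−p)·3 = p·(-4) + (1−p)·4 ⟹ 3 + 0p = 4 + (-8)p ⟹ p = 1/8.
The row player indifferent between Rock and Paper: q·(-2) + (1−q)·2 = q·2 + (1−q)·(-2) ⟹ 2 + (-4)q = (-2) + 4q ⟹ q = 1/2.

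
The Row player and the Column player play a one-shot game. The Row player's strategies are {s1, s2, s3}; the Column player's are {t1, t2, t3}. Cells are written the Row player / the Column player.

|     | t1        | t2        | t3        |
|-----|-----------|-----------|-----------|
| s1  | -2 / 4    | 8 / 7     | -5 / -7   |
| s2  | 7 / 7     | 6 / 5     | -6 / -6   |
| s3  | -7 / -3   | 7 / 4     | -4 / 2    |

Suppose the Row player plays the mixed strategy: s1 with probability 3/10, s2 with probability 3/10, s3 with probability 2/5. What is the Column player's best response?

t2

The Column player's best reply maximizes expected payoff against the mix.
t1: (3/10)·4 + (3/10)·7 + (2/5)·(-3) = 21/10
t2: (3/10)·7 + (3/10)·5 + (2/5)·4 = 26/5
t3: (3/10)·(-7) + (3/10)·(-6) + (2/5)·2 = -31/10
Highest expected payoff is 26/5, from t2.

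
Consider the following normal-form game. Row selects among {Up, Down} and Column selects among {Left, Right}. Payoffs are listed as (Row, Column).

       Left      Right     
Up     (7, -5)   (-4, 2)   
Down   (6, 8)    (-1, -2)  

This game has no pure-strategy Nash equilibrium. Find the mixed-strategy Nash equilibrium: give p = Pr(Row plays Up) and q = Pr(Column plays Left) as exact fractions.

p = 10/17, q = 3/4

In a mixed NE each player is indifferent between their pure strategies, so the opponent's mix sets the indifference.
Column indifferent between Left and Right: p·(-5) + (1−p)·8 = p·2 + (1−p)·(-2) ⟹ 8 + (-13)p = (-2) + 4p ⟹ p = 10/17.
Row indifferent between Up and Down: q·7 + (1−q)·(-4) = q·6 + (1−q)·(-1) ⟹ (-4) + 11q = (-1) + 7q ⟹ q = 3/4.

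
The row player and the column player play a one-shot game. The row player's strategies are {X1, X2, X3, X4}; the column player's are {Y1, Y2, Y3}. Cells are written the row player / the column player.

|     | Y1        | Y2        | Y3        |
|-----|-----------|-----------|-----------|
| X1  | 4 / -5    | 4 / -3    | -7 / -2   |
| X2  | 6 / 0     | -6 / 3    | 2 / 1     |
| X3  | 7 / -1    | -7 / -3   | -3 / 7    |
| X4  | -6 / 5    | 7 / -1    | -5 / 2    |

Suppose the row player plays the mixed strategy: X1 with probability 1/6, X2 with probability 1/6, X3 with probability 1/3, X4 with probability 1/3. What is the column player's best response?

Compute the column player's expected payoff from each pure strategy against the given mix.
Y1: (1/6)·(-5) + (1/6)·0 + (1/3)·(-1) + (1/3)·5 = 1/2
Y2: (1/6)·(-3) + (1/6)·3 + (1/3)·(-3) + (1/3)·(-1) = -4/3
Y3: (1/6)·(-2) + (1/6)·1 + (1/3)·7 + (1/3)·2 = 17/6
Highest expected payoff is 17/6, from Y3.

Y3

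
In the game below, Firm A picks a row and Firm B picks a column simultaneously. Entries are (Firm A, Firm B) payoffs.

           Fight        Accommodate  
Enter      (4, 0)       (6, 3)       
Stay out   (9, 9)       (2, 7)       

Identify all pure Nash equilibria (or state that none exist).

(Enter, Accommodate) and (Stay out, Fight)

Check mutual best responses: a cell is a NE iff neither player can gain by unilaterally deviating.
Firm A's best responses — vs Fight: Stay out (payoff 9); vs Accommodate: Enter (payoff 6).
Firm B's best responses — vs Enter: Accommodate (payoff 3); vs Stay out: Fight (payoff 9).
Mutual best responses occur at (Enter, Accommodate) and (Stay out, Fight); at each, neither player gains by switching.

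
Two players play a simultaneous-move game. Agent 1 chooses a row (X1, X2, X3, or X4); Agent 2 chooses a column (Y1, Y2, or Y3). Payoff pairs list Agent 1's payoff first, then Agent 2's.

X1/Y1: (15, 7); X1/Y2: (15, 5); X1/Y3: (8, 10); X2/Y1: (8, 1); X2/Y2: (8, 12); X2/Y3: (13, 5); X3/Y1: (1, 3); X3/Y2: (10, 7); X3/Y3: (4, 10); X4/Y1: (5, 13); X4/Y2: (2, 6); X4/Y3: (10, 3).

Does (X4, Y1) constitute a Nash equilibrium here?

Holding Agent 2 at Y1: Agent 1 gets 5 from X4 but could get 15 by switching to X1. Agent 1 has a profitable deviation.

No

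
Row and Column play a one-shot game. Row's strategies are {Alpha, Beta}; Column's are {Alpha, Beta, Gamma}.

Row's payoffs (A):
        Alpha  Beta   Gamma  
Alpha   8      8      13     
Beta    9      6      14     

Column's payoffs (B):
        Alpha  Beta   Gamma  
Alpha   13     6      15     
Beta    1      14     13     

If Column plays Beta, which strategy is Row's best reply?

Alpha

With Column fixed at Beta, Row's payoffs are: Alpha → 8, Beta → 6.
The maximum is 8, achieved by Alpha.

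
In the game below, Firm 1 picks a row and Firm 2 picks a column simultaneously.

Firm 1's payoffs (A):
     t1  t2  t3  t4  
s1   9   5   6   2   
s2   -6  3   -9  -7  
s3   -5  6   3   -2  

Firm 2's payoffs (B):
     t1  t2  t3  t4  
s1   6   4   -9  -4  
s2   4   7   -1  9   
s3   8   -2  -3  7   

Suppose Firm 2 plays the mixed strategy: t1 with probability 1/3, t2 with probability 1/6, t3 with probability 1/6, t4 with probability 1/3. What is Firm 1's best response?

Compute Firm 1's expected payoff from each pure strategy against the given mix.
s1: (1/3)·9 + (1/6)·5 + (1/6)·6 + (1/3)·2 = 11/2
s2: (1/3)·(-6) + (1/6)·3 + (1/6)·(-9) + (1/3)·(-7) = -16/3
s3: (1/3)·(-5) + (1/6)·6 + (1/6)·3 + (1/3)·(-2) = -5/6
Highest expected payoff is 11/2, from s1.

s1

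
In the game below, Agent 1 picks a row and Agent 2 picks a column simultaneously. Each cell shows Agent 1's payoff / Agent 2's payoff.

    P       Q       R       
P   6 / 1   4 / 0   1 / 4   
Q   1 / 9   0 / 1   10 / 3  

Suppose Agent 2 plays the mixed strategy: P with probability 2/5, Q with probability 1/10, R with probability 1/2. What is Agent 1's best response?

Q

Agent 1's best reply maximizes expected payoff against the mix.
P: (2/5)·6 + (1/10)·4 + (1/2)·1 = 33/10
Q: (2/5)·1 + (1/10)·0 + (1/2)·10 = 27/5
Highest expected payoff is 27/5, from Q.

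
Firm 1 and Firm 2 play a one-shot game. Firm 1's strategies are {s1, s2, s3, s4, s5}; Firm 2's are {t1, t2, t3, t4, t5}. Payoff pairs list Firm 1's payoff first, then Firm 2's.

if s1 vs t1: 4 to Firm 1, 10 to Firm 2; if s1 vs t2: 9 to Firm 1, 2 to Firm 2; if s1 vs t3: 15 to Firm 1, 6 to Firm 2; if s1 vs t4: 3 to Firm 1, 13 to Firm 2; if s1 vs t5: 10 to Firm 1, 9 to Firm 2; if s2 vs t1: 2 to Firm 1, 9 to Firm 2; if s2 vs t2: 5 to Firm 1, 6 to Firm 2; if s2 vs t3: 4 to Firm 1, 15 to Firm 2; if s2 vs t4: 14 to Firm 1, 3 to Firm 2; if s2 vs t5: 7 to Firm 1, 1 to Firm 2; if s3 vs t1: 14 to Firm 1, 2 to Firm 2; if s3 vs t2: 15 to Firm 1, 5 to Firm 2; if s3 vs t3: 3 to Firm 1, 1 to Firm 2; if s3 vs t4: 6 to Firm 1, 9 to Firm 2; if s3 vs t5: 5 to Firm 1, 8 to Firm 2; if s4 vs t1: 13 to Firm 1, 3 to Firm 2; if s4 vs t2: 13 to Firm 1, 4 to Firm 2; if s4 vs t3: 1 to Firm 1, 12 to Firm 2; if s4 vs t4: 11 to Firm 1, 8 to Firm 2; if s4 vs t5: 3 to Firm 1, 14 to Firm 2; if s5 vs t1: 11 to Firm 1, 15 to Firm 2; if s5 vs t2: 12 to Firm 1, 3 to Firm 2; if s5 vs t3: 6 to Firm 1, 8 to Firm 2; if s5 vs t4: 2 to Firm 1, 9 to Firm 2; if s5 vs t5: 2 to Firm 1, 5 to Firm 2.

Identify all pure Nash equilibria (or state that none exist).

No pure-strategy Nash equilibrium

Check mutual best responses: a cell is a NE iff neither player can gain by unilaterally deviating.
Firm 1's best responses — vs t1: s3 (payoff 14); vs t2: s3 (payoff 15); vs t3: s1 (payoff 15); vs t4: s2 (payoff 14); vs t5: s1 (payoff 10).
Firm 2's best responses — vs s1: t4 (payoff 13); vs s2: t3 (payoff 15); vs s3: t4 (payoff 9); vs s4: t5 (payoff 14); vs s5: t1 (payoff 15).
No cell has both players best-responding. For instance, Firm 1's best reply to t3 is s1, but against s1 Firm 2 prefers t4 over t3.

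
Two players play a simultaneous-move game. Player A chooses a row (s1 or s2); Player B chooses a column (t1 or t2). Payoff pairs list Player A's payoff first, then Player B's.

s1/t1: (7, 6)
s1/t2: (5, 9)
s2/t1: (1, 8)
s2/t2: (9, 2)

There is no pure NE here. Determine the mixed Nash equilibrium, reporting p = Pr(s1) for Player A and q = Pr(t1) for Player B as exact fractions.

p = 2/3, q = 2/5

Each player's mixing probability is pinned down by making the *other* player indifferent.
Player B indifferent between t1 and t2: p·6 + (1−p)·8 = p·9 + (1−p)·2 ⟹ 8 + (-2)p = 2 + 7p ⟹ p = 2/3.
Player A indifferent between s1 and s2: q·7 + (1−q)·5 = q·1 + (1−q)·9 ⟹ 5 + 2q = 9 + (-8)q ⟹ q = 2/5.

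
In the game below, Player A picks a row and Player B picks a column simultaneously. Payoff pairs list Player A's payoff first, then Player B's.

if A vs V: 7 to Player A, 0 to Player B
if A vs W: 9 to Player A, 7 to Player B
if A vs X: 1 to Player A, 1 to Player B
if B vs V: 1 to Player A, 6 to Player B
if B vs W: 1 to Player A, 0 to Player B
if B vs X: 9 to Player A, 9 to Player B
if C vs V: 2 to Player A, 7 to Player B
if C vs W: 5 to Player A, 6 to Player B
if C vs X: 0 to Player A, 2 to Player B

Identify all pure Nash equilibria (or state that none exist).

Find each player's best response to every opponent strategy; NE are the intersections.
Player A's best responses — vs V: A (payoff 7); vs W: A (payoff 9); vs X: B (payoff 9).
Player B's best responses — vs A: W (payoff 7); vs B: X (payoff 9); vs C: V (payoff 7).
Mutual best responses occur at (A, W) and (B, X); at each, neither player gains by switching.

(A, W) and (B, X)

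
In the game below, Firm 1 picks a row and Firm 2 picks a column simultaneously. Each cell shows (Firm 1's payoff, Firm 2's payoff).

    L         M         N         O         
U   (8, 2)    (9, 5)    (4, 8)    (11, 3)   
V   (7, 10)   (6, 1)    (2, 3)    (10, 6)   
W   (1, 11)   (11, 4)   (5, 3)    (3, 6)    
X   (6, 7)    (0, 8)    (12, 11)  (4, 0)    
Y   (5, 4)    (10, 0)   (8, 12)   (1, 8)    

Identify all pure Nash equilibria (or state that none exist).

Check mutual best responses: a cell is a NE iff neither player can gain by unilaterally deviating.
Firm 1's best responses — vs L: U (payoff 8); vs M: W (payoff 11); vs N: X (payoff 12); vs O: U (payoff 11).
Firm 2's best responses — vs U: N (payoff 8); vs V: L (payoff 10); vs W: L (payoff 11); vs X: N (payoff 11); vs Y: N (payoff 12).
The only mutual best response is (X, N); neither player gains by switching there.

(X, N)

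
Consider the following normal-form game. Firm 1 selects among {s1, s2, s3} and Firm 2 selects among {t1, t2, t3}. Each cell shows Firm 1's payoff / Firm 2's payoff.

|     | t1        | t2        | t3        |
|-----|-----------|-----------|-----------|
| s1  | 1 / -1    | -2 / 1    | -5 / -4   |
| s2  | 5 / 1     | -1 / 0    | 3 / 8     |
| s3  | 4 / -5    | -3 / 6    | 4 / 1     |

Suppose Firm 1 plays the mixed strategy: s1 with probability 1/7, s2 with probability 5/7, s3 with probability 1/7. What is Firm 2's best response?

t3

Firm 2's best reply maximizes expected payoff against the mix.
t1: (1/7)·(-1) + (5/7)·1 + (1/7)·(-5) = -1/7
t2: (1/7)·1 + (5/7)·0 + (1/7)·6 = 1
t3: (1/7)·(-4) + (5/7)·8 + (1/7)·1 = 37/7
Highest expected payoff is 37/7, from t3.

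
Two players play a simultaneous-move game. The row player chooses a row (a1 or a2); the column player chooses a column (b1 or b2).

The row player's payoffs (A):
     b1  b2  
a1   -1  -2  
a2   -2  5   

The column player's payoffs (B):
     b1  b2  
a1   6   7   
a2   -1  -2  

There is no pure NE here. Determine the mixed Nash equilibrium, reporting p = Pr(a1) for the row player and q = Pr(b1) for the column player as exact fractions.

p = 1/2, q = 7/8

Each player's mixing probability is pinned down by making the *other* player indifferent.
The column player indifferent between b1 and b2: p·6 + (1−p)·(-1) = p·7 + (1−p)·(-2) ⟹ (-1) + 7p = (-2) + 9p ⟹ p = 1/2.
The row player indifferent between a1 and a2: q·(-1) + (1−q)·(-2) = q·(-2) + (1−q)·5 ⟹ (-2) + 1q = 5 + (-7)q ⟹ q = 7/8.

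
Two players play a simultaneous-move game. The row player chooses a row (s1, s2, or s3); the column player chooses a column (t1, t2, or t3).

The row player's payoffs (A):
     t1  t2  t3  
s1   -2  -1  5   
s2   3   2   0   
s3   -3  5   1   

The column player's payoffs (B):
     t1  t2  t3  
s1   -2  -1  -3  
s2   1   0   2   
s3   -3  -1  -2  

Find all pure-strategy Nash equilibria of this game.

(s3, t2)

Find each player's best response to every opponent strategy; NE are the intersections.
The row player's best responses — vs t1: s2 (payoff 3); vs t2: s3 (payoff 5); vs t3: s1 (payoff 5).
The column player's best responses — vs s1: t2 (payoff -1); vs s2: t3 (payoff 2); vs s3: t2 (payoff -1).
The only mutual best response is (s3, t2); neither player gains by switching there.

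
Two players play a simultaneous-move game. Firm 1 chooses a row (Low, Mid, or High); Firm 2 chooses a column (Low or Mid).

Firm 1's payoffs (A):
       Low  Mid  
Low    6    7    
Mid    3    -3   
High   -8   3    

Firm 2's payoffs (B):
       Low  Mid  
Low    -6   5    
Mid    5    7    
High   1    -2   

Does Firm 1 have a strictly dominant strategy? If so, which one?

Low

A strategy is strictly dominant if it gives Firm 1 a strictly higher payoff than every other strategy, against every choice by the opponent.
Low strictly dominates: vs Low: 6 > each of {3, -8}; vs Mid: 7 > each of {-3, 3}.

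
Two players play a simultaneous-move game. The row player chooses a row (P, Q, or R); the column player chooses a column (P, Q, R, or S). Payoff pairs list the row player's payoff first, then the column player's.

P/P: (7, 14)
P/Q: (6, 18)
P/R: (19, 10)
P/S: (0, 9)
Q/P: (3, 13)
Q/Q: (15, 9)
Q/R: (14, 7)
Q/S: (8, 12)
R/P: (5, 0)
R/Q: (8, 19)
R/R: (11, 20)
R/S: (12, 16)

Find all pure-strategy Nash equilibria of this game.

Check mutual best responses: a cell is a NE iff neither player can gain by unilaterally deviating.
The row player's best responses — vs P: P (payoff 7); vs Q: Q (payoff 15); vs R: P (payoff 19); vs S: R (payoff 12).
The column player's best responses — vs P: Q (payoff 18); vs Q: P (payoff 13); vs R: R (payoff 20).
No cell has both players best-responding. For instance, the row player's best reply to S is R, but against R the column player prefers R over S.

No pure-strategy Nash equilibrium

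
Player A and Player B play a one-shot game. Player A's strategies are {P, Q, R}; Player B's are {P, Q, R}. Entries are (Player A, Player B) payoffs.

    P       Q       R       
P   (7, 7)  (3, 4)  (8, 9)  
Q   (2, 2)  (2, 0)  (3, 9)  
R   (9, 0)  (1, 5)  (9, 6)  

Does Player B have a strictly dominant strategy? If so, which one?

Check whether one of Player B's strategies beats all alternatives regardless of what the opponent does.
R strictly dominates: vs P: 9 > each of {7, 4}; vs Q: 9 > each of {2, 0}; vs R: 6 > each of {0, 5}.

R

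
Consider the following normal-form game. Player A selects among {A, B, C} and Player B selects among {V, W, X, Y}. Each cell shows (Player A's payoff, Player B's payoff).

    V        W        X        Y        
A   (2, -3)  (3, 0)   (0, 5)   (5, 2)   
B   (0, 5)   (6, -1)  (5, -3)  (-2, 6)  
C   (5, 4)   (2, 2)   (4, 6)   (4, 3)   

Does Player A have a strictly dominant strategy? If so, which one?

None

Check whether one of Player A's strategies beats all alternatives regardless of what the opponent does.
A is not dominant: against V, C gives 5 > 2.
B is not dominant: against V, A gives 2 > 0.
C is not dominant: against W, A gives 3 > 2.
No single strategy is best against every opponent action.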